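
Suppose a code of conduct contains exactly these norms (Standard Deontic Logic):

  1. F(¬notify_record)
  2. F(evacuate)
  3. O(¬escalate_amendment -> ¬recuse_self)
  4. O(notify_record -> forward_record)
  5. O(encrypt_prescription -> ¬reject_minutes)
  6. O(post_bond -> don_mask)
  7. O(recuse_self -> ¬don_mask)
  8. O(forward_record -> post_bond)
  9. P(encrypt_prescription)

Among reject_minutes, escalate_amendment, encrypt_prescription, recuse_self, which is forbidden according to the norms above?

recuse_self

F(¬notify_record) at premise 1 means O(notify_record).
With premise 4, O(notify_record -> forward_record), the K-axiom yields O(forward_record).
With premise 8, O(forward_record -> post_bond), the K-axiom yields O(post_bond).
Premise 6 is O(post_bond -> don_mask); since O(post_bond), deontic closure gives O(don_mask).
Premise 7 is O(recuse_self -> ¬don_mask); contrapositively O(don_mask -> ¬recuse_self). Since O(don_mask) holds, K gives O(¬recuse_self).
So O(¬recuse_self) holds, i.e. recuse_self is forbidden. None of the other listed options is forbidden under the premises.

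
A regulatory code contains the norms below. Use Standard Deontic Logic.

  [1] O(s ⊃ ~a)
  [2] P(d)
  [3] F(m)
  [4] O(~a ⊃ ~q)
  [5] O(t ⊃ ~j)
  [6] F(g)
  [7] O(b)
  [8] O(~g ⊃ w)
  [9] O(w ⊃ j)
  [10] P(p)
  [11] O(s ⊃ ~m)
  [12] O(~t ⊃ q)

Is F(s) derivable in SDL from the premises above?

Yes

Premise 6 is F(g), i.e. O(~g).
Applying K to premise 8 (O(~g ⊃ w)) and O(~g) yields O(w).
From O(w) and premise 9, O(w ⊃ j), we obtain O(j).
Premise 5 is O(t ⊃ ~j); contrapositively O(j ⊃ ~t). Since O(j) holds, K gives O(~t).
From O(~t) and premise 12, O(~t ⊃ q), we obtain O(q).
The contrapositive of premise 4 (O(~a ⊃ ~q)) is O(q ⊃ a), and O(q) is already established, so O(a).
Premise 1 is O(s ⊃ ~a); contrapositively O(a ⊃ ~s). Since O(a) holds, K gives O(~s).
Premises 2, 3, 7, 10, 11 do not contribute to this derivation.
So O(~s) holds, i.e. F(s). The claim follows.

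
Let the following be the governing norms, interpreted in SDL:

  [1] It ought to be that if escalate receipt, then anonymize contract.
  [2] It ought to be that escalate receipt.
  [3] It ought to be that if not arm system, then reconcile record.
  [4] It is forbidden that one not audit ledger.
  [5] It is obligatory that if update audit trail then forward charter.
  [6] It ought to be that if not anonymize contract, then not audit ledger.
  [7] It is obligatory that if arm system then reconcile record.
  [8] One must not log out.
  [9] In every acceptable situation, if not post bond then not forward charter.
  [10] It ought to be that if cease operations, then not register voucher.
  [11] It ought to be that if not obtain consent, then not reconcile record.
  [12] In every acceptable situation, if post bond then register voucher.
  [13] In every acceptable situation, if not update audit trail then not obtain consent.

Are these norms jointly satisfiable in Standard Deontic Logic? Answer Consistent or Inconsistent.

Consistent

Premise 6 is O(¬anonymize_contract → ¬audit_ledger), but O(¬anonymize_contract) is not derivable from the premises, so it does not yield O(¬audit_ledger).
So O(¬audit_ledger) is not derivable, and the apparent clash with O(audit_ledger) does not arise.
A world satisfying every obligation exists (e.g. anonymize_contract=true, arm_system=false, audit_ledger=true, cease_operations=false, escalate_receipt=true, forward_charter=true, log_out=false, obtain_consent=true, post_bond=true, reconcile_record=true, register_voucher=true, update_audit_trail=true); no atom is both obligatory and forbidden, so the set is consistent.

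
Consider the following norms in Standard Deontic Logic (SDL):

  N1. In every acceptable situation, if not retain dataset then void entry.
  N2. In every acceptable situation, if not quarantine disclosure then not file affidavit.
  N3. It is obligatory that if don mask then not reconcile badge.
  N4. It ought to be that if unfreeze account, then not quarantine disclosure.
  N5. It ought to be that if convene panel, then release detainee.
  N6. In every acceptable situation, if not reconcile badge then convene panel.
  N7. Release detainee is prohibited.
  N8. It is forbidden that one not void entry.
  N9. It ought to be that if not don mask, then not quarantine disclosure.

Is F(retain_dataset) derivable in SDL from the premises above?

No

Premise 1 is O(¬retain_dataset → void_entry); even if O(void_entry) held, inferring O(¬retain_dataset) would be affirming the consequent — invalid.
No other premise forces O(¬retain_dataset). An ideal world satisfying every premise can still have retain_dataset true, so F(retain_dataset) is not derivable.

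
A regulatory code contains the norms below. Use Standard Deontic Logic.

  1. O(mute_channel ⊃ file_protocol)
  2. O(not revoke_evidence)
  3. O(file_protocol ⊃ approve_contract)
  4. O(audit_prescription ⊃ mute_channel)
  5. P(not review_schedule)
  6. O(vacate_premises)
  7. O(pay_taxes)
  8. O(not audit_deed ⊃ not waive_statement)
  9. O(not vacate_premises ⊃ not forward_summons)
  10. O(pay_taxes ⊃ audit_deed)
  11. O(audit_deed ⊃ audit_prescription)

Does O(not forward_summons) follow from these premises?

Premise 9 is O(not vacate_premises ⊃ not forward_summons), but O(not vacate_premises) is not derivable from the premises, so it does not yield O(not forward_summons).
No other premise forces O(not forward_summons). An ideal world satisfying every premise can still have not forward_summons false, so O(not forward_summons) is not derivable.

No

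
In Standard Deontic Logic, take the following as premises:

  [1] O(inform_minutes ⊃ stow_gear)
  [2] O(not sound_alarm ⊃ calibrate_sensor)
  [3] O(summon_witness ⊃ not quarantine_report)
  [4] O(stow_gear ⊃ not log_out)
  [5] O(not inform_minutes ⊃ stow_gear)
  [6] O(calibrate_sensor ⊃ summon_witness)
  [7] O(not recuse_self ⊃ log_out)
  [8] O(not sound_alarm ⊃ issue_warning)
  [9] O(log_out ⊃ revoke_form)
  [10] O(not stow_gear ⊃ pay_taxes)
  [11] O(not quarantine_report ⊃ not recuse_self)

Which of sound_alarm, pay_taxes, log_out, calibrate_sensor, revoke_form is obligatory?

By case analysis on not inform_minutes: premise 5 gives O(not inform_minutes ⊃ stow_gear) and premise 1 gives O(inform_minutes ⊃ stow_gear), so O(stow_gear) either way.
Applying K to premise 4 (O(stow_gear ⊃ not log_out)) and O(stow_gear) yields O(not log_out).
Premise 7, O(not recuse_self ⊃ log_out), contraposes to O(not log_out ⊃ recuse_self); with O(not log_out) we get O(recuse_self).
Premise 11 is O(not quarantine_report ⊃ not recuse_self); contrapositively O(recuse_self ⊃ quarantine_report). Since O(recuse_self) holds, K gives O(quarantine_report).
The contrapositive of premise 3 (O(summon_witness ⊃ not quarantine_report)) is O(quarantine_report ⊃ not summon_witness), and O(quarantine_report) is already established, so O(not summon_witness).
Premise 6, O(calibrate_sensor ⊃ summon_witness), contraposes to O(not summon_witness ⊃ not calibrate_sensor); with O(not summon_witness) we get O(not calibrate_sensor).
Premise 2, O(not sound_alarm ⊃ calibrate_sensor), contraposes to O(not calibrate_sensor ⊃ sound_alarm); with O(not calibrate_sensor) we get O(sound_alarm).
So O(sound_alarm) holds — sound_alarm is obligatory. None of the other listed options is made obligatory by any chain of premises.

sound_alarm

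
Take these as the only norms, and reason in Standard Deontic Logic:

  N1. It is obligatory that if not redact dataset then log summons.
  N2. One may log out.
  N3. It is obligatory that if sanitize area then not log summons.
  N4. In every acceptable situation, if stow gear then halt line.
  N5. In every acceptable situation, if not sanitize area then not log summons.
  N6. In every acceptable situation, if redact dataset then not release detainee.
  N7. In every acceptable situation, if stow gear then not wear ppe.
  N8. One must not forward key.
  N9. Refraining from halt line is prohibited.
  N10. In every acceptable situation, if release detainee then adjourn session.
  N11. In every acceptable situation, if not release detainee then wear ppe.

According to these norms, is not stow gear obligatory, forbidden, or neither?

Premises 3 and 5 cover both cases: O(sanitize_area → ¬log_summons) and O(¬sanitize_area → ¬log_summons). Since sanitize_area ∨ ¬sanitize_area is a tautology, O(¬log_summons) follows.
Premise 1 is O(¬redact_dataset → log_summons); contrapositively O(¬log_summons → redact_dataset). Since O(¬log_summons) holds, K gives O(redact_dataset).
With premise 6, O(redact_dataset → ¬release_detainee), the K-axiom yields O(¬release_detainee).
With premise 11, O(¬release_detainee → wear_ppe), the K-axiom yields O(wear_ppe).
Premise 7 is O(stow_gear → ¬wear_ppe); contrapositively O(wear_ppe → ¬stow_gear). Since O(wear_ppe) holds, K gives O(¬stow_gear).
Premises 2, 4, 8, 9, 10 do not contribute to this derivation.
Hence ¬stow_gear is obligatory.

Obligatory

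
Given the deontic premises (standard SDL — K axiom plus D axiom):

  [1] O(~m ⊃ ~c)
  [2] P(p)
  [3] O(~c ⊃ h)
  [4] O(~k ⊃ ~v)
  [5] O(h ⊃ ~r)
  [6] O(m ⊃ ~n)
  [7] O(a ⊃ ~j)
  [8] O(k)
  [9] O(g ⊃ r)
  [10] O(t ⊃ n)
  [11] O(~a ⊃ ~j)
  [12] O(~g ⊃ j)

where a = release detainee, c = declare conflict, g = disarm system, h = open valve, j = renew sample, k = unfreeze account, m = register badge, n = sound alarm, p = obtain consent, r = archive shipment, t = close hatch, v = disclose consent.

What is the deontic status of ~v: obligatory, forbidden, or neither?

Premise 4 is O(~k ⊃ ~v), but O(~k) is not derivable from the premises, so it does not yield O(~v).
No premise or chain of K-axiom applications forces O(~v), and none forces O(v). So ~v is neither obligatory nor forbidden under these norms.

Neither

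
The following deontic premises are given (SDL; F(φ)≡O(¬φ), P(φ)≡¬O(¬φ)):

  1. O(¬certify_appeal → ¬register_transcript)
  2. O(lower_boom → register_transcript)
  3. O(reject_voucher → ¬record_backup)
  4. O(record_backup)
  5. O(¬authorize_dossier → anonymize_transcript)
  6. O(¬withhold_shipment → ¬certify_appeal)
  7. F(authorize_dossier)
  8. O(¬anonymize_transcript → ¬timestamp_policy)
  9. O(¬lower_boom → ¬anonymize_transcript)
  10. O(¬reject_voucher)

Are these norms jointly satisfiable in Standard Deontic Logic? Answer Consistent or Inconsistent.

Consistent

Premise 3 is O(reject_voucher → ¬record_backup), but O(reject_voucher) is not derivable from the premises, so it does not yield O(¬record_backup).
So O(¬record_backup) is not derivable, and the apparent clash with O(record_backup) does not arise.
A world satisfying every obligation exists (e.g. anonymize_transcript=true, authorize_dossier=false, certify_appeal=true, lower_boom=true, record_backup=true, register_transcript=true, reject_voucher=false, timestamp_policy=false, withhold_shipment=true); no atom is both obligatory and forbidden, so the set is consistent.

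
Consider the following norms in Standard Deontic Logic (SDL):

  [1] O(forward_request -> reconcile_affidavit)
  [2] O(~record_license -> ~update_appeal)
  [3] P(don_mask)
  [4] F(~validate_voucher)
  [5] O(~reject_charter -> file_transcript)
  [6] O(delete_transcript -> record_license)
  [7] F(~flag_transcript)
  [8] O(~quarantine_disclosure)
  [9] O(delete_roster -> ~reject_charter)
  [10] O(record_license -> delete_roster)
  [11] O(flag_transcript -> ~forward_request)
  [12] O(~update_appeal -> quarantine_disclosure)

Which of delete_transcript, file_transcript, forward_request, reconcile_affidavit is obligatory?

Premise 8 gives O(~quarantine_disclosure).
The contrapositive of premise 12 (O(~update_appeal -> quarantine_disclosure)) is O(~quarantine_disclosure -> update_appeal), and O(~quarantine_disclosure) is already established, so O(update_appeal).
The contrapositive of premise 2 (O(~record_license -> ~update_appeal)) is O(update_appeal -> record_license), and O(update_appeal) is already established, so O(record_license).
Premise 10 is O(record_license -> delete_roster); since O(record_license), deontic closure gives O(delete_roster).
Applying K to premise 9 (O(delete_roster -> ~reject_charter)) and O(delete_roster) yields O(~reject_charter).
Premise 5 is O(~reject_charter -> file_transcript); since O(~reject_charter), deontic closure gives O(file_transcript).
So O(file_transcript) holds — file_transcript is obligatory. None of the other listed options is made obligatory by any chain of premises.

file_transcript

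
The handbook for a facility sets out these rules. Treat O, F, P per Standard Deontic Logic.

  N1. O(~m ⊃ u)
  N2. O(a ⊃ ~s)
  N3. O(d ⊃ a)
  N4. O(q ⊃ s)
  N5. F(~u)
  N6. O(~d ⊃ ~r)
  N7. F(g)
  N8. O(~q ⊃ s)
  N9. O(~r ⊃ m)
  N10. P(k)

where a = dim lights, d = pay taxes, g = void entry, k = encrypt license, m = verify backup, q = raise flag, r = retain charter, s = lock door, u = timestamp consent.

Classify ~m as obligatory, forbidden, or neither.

Forbidden

Premises 8 and 4 cover both cases: O(~q ⊃ s) and O(q ⊃ s). Since ~q ∨ q is a tautology, O(s) follows.
Premise 2 is O(a ⊃ ~s); contrapositively O(s ⊃ ~a). Since O(s) holds, K gives O(~a).
Premise 3 is O(d ⊃ a); contrapositively O(~a ⊃ ~d). Since O(~a) holds, K gives O(~d).
With premise 6, O(~d ⊃ ~r), the K-axiom yields O(~r).
From O(~r) and premise 9, O(~r ⊃ m), we obtain O(m).
Premises 1, 5, 7, 10 do not contribute to this derivation.
Thus O(m), which is F(~m): ~m is forbidden.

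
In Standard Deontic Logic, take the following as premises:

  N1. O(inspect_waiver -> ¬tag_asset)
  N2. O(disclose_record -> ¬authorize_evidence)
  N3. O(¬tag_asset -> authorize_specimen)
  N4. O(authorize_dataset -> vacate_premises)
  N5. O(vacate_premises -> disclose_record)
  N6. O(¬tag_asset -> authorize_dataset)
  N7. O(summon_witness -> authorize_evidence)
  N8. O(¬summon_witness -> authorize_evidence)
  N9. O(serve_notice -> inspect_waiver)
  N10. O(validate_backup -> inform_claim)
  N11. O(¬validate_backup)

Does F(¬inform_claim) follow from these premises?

Premise 10 is O(validate_backup -> inform_claim), but O(validate_backup) is not derivable from the premises, so it does not yield O(inform_claim).
No other premise forces O(inform_claim). An ideal world satisfying every premise can still have ¬inform_claim true, so F(¬inform_claim) is not derivable.

No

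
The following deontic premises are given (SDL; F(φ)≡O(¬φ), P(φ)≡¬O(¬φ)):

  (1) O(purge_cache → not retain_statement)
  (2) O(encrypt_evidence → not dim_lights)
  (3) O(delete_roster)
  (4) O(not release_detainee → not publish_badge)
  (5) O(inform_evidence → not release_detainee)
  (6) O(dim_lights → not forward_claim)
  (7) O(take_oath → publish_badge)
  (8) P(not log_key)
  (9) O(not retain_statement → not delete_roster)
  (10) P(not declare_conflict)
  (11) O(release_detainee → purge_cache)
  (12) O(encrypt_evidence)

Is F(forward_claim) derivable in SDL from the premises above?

Premise 6 is O(dim_lights → not forward_claim), but O(dim_lights) is not derivable from the premises, so it does not yield O(not forward_claim).
No other premise forces O(not forward_claim). An ideal world satisfying every premise can still have forward_claim true, so F(forward_claim) is not derivable.

No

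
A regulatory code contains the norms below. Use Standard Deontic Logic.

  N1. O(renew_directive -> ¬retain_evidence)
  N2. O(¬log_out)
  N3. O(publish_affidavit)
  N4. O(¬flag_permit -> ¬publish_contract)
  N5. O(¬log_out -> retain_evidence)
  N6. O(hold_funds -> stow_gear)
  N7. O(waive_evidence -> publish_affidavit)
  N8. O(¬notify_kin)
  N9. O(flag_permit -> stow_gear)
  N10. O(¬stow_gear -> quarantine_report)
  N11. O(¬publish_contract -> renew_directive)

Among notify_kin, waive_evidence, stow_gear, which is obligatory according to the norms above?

stow_gear

Premise 2 states O(¬log_out) outright.
With premise 5, O(¬log_out -> retain_evidence), the K-axiom yields O(retain_evidence).
Premise 1 is O(renew_directive -> ¬retain_evidence); contrapositively O(retain_evidence -> ¬renew_directive). Since O(retain_evidence) holds, K gives O(¬renew_directive).
Premise 11 is O(¬publish_contract -> renew_directive); contrapositively O(¬renew_directive -> publish_contract). Since O(¬renew_directive) holds, K gives O(publish_contract).
Premise 4 is O(¬flag_permit -> ¬publish_contract); contrapositively O(publish_contract -> flag_permit). Since O(publish_contract) holds, K gives O(flag_permit).
With premise 9, O(flag_permit -> stow_gear), the K-axiom yields O(stow_gear).
So O(stow_gear) holds — stow_gear is obligatory. None of the other listed options is made obligatory by any chain of premises.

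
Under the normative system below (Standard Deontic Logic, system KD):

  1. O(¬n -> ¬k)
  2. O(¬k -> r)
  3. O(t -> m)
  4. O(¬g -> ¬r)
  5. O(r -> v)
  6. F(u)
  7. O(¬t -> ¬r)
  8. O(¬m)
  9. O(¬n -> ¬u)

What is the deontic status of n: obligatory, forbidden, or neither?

Obligatory

From premise 8 we have O(¬m).
Premise 3, O(t -> m), contraposes to O(¬m -> ¬t); with O(¬m) we get O(¬t).
Applying K to premise 7 (O(¬t -> ¬r)) and O(¬t) yields O(¬r).
Premise 2 is O(¬k -> r); contrapositively O(¬r -> k). Since O(¬r) holds, K gives O(k).
The contrapositive of premise 1 (O(¬n -> ¬k)) is O(k -> n), and O(k) is already established, so O(n).
Premises 4, 5, 6, 9 do not contribute to this derivation.
Hence n is obligatory.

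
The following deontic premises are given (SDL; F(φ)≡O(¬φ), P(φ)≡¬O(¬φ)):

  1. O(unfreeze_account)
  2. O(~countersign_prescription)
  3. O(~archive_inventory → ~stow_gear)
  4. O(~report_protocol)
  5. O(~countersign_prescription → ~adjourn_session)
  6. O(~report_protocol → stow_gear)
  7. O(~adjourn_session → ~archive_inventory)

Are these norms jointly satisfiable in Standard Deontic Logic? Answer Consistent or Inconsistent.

From premise 4 we have O(~report_protocol).
From O(~report_protocol) and premise 6, O(~report_protocol → stow_gear), we obtain O(stow_gear).
Premise 3, O(~archive_inventory → ~stow_gear), contraposes to O(stow_gear → archive_inventory); with O(stow_gear) we get O(archive_inventory).
The contrapositive of premise 7 (O(~adjourn_session → ~archive_inventory)) is O(archive_inventory → adjourn_session), and O(archive_inventory) is already established, so O(adjourn_session).
The contrapositive of premise 5 (O(~countersign_prescription → ~adjourn_session)) is O(adjourn_session → countersign_prescription), and O(adjourn_session) is already established, so O(countersign_prescription).
But premise 2 directly asserts O(~countersign_prescription).
We now have both O(countersign_prescription) and O(~countersign_prescription) — countersign_prescription is simultaneously obligatory and forbidden, violating the D-axiom.

Inconsistent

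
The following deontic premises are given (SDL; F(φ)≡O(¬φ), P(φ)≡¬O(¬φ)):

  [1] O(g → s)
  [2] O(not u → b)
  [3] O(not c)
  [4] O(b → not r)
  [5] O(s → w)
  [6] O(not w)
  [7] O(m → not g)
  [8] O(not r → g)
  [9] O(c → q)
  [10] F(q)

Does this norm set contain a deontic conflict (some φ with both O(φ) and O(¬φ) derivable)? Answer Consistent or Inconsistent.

Consistent

Premise 9 is O(c → q), but O(c) is not derivable from the premises, so it does not yield O(q).
So O(q) is not derivable, and the apparent clash with O(not q) does not arise.
A world satisfying every obligation exists (e.g. b=false, c=false, g=false, m=false, q=false, r=true, s=false, u=true, w=false); no atom is both obligatory and forbidden, so the set is consistent.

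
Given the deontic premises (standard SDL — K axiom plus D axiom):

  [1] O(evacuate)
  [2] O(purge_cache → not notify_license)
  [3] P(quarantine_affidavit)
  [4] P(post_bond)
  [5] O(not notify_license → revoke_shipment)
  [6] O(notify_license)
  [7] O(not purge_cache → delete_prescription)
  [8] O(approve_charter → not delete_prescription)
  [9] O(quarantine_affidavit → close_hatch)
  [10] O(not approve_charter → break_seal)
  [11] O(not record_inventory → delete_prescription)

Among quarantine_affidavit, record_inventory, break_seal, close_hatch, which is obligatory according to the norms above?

Premise 6 states O(notify_license) outright.
The contrapositive of premise 2 (O(purge_cache → not notify_license)) is O(notify_license → not purge_cache), and O(notify_license) is already established, so O(not purge_cache).
From O(not purge_cache) and premise 7, O(not purge_cache → delete_prescription), we obtain O(delete_prescription).
Premise 8, O(approve_charter → not delete_prescription), contraposes to O(delete_prescription → not approve_charter); with O(delete_prescription) we get O(not approve_charter).
Premise 10 is O(not approve_charter → break_seal); since O(not approve_charter), deontic closure gives O(break_seal).
So O(break_seal) holds — break_seal is obligatory. None of the other listed options is made obligatory by any chain of premises.

break_seal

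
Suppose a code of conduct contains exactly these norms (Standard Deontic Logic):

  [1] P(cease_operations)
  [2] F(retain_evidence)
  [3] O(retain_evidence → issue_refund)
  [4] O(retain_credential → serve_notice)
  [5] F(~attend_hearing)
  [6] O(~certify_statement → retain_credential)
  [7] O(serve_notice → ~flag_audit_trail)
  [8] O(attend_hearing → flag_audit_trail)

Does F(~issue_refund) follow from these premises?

Premise 3 is O(retain_evidence → issue_refund), but O(retain_evidence) is not derivable from the premises, so it does not yield O(issue_refund).
No other premise forces O(issue_refund). An ideal world satisfying every premise can still have ~issue_refund true, so F(~issue_refund) is not derivable.

No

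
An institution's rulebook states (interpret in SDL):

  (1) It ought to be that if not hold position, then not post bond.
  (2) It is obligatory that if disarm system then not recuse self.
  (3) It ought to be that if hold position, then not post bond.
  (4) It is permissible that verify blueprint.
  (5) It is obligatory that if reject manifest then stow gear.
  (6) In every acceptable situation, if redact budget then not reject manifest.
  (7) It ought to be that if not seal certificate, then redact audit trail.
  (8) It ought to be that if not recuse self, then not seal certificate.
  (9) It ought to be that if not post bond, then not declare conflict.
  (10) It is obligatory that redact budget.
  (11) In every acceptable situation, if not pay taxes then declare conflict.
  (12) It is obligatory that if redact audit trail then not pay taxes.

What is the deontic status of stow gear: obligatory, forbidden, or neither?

Premise 5 is O(reject_manifest → stow_gear), but O(reject_manifest) is not derivable from the premises, so it does not yield O(stow_gear).
No premise or chain of K-axiom applications forces O(stow_gear), and none forces O(¬stow_gear). So stow_gear is neither obligatory nor forbidden under these norms.

Neither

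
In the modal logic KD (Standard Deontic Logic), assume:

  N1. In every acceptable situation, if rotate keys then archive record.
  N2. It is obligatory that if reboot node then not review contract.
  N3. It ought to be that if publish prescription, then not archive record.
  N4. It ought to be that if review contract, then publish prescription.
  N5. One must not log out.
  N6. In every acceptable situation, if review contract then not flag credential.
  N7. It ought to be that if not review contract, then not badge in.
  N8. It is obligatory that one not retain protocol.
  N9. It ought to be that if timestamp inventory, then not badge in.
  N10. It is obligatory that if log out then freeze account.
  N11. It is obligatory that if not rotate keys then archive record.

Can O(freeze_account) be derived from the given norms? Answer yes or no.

No

Premise 10 is O(log_out → freeze_account), but O(log_out) is not derivable from the premises, so it does not yield O(freeze_account).
No other premise forces O(freeze_account). An ideal world satisfying every premise can still have freeze_account false, so O(freeze_account) is not derivable.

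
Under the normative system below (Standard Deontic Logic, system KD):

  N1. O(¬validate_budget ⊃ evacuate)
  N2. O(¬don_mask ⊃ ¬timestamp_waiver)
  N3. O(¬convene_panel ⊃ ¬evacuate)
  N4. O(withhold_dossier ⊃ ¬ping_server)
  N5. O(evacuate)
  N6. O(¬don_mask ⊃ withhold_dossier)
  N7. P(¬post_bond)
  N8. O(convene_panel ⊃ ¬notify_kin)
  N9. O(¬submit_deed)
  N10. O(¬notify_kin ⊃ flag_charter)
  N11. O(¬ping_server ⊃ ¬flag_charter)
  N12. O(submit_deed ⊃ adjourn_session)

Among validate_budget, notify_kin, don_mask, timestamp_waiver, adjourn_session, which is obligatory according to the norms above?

Premise 5 gives O(evacuate).
Premise 3 is O(¬convene_panel ⊃ ¬evacuate); contrapositively O(evacuate ⊃ convene_panel). Since O(evacuate) holds, K gives O(convene_panel).
Applying K to premise 8 (O(convene_panel ⊃ ¬notify_kin)) and O(convene_panel) yields O(¬notify_kin).
Premise 10 is O(¬notify_kin ⊃ flag_charter); since O(¬notify_kin), deontic closure gives O(flag_charter).
The contrapositive of premise 11 (O(¬ping_server ⊃ ¬flag_charter)) is O(flag_charter ⊃ ping_server), and O(flag_charter) is already established, so O(ping_server).
Premise 4 is O(withhold_dossier ⊃ ¬ping_server); contrapositively O(ping_server ⊃ ¬withhold_dossier). Since O(ping_server) holds, K gives O(¬withhold_dossier).
Premise 6 is O(¬don_mask ⊃ withhold_dossier); contrapositively O(¬withhold_dossier ⊃ don_mask). Since O(¬withhold_dossier) holds, K gives O(don_mask).
So O(don_mask) holds — don_mask is obligatory. None of the other listed options is made obligatory by any chain of premises.

don_mask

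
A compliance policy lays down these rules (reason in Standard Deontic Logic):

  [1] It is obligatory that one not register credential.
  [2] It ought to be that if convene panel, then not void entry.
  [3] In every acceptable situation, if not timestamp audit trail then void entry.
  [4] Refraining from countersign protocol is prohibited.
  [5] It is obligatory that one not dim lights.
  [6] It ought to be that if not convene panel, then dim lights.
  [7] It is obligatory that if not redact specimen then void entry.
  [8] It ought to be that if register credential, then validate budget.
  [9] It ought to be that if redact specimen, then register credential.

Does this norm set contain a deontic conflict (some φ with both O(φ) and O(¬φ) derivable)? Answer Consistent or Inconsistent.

Premise 1 gives O(¬register_credential).
Premise 9, O(redact_specimen → register_credential), contraposes to O(¬register_credential → ¬redact_specimen); with O(¬register_credential) we get O(¬redact_specimen).
From O(¬redact_specimen) and premise 7, O(¬redact_specimen → void_entry), we obtain O(void_entry).
Premise 2 is O(convene_panel → ¬void_entry); contrapositively O(void_entry → ¬convene_panel). Since O(void_entry) holds, K gives O(¬convene_panel).
Applying K to premise 6 (O(¬convene_panel → dim_lights)) and O(¬convene_panel) yields O(dim_lights).
Yet premise 5 states O(¬dim_lights).
We now have both O(dim_lights) and O(¬dim_lights) — dim_lights is simultaneously obligatory and forbidden, violating the D-axiom.

Inconsistent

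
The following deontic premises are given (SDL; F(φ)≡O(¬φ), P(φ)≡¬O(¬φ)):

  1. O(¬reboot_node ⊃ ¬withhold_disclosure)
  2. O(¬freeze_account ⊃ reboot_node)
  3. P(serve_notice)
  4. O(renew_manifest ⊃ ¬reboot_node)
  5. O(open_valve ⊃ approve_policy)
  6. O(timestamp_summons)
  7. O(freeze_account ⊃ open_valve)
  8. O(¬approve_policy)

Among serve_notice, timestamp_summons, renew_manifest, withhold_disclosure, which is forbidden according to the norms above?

renew_manifest

Premise 8 gives O(¬approve_policy).
Premise 5 is O(open_valve ⊃ approve_policy); contrapositively O(¬approve_policy ⊃ ¬open_valve). Since O(¬approve_policy) holds, K gives O(¬open_valve).
Premise 7 is O(freeze_account ⊃ open_valve); contrapositively O(¬open_valve ⊃ ¬freeze_account). Since O(¬open_valve) holds, K gives O(¬freeze_account).
From O(¬freeze_account) and premise 2, O(¬freeze_account ⊃ reboot_node), we obtain O(reboot_node).
The contrapositive of premise 4 (O(renew_manifest ⊃ ¬reboot_node)) is O(reboot_node ⊃ ¬renew_manifest), and O(reboot_node) is already established, so O(¬renew_manifest).
So O(¬renew_manifest) holds, i.e. renew_manifest is forbidden. None of the other listed options is forbidden under the premises.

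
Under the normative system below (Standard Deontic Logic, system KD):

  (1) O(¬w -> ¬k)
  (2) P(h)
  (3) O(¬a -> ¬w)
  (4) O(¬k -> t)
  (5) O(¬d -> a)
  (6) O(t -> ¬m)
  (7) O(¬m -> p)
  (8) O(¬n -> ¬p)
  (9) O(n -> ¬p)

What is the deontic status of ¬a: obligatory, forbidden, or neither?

By case analysis on ¬n: premise 8 gives O(¬n -> ¬p) and premise 9 gives O(n -> ¬p), so O(¬p) either way.
Premise 7 is O(¬m -> p); contrapositively O(¬p -> m). Since O(¬p) holds, K gives O(m).
Premise 6, O(t -> ¬m), contraposes to O(m -> ¬t); with O(m) we get O(¬t).
Premise 4 is O(¬k -> t); contrapositively O(¬t -> k). Since O(¬t) holds, K gives O(k).
Premise 1 is O(¬w -> ¬k); contrapositively O(k -> w). Since O(k) holds, K gives O(w).
Premise 3 is O(¬a -> ¬w); contrapositively O(w -> a). Since O(w) holds, K gives O(a).
Premises 2, 5 do not contribute to this derivation.
Thus O(a), which is F(¬a): ¬a is forbidden.

Forbidden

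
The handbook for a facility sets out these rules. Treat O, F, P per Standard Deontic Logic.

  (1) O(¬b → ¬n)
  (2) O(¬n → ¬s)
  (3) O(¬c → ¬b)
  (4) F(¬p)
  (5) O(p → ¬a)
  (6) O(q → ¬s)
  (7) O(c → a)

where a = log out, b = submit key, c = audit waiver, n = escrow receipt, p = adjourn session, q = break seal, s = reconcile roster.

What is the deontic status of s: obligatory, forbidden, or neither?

Forbidden

Premise 4 is F(¬p), i.e. O(p).
Premise 5 is O(p → ¬a); since O(p), deontic closure gives O(¬a).
Premise 7 is O(c → a); contrapositively O(¬a → ¬c). Since O(¬a) holds, K gives O(¬c).
From O(¬c) and premise 3, O(¬c → ¬b), we obtain O(¬b).
Premise 1 is O(¬b → ¬n); since O(¬b), deontic closure gives O(¬n).
From O(¬n) and premise 2, O(¬n → ¬s), we obtain O(¬s).
Premise 6 does not contribute to this derivation.
Thus O(¬s), which is F(s): s is forbidden.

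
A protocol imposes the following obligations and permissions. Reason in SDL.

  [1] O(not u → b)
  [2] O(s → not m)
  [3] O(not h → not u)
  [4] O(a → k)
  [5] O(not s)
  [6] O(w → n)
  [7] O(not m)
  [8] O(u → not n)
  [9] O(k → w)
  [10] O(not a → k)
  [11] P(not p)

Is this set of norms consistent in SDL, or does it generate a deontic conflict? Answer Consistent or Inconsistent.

Consistent

Premise 2 is O(s → not m); even if O(not m) held, inferring O(s) would be affirming the consequent — invalid.
So O(s) is not derivable, and the apparent clash with O(not s) does not arise.
A world satisfying every obligation exists (e.g. a=false, b=true, h=false, k=true, m=false, n=true, p=false, s=false, u=false, w=true); no atom is both obligatory and forbidden, so the set is consistent.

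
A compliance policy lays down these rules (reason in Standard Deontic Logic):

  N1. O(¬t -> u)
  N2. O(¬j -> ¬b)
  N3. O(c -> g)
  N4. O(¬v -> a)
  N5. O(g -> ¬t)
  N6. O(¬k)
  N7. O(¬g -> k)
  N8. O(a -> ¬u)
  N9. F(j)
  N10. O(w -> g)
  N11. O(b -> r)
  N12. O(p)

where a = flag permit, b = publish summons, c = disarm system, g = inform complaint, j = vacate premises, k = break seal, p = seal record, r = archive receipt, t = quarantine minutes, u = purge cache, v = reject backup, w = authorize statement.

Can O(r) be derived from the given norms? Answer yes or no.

No

Premise 11 is O(b -> r), but O(b) is not derivable from the premises, so it does not yield O(r).
No other premise forces O(r). An ideal world satisfying every premise can still have r false, so O(r) is not derivable.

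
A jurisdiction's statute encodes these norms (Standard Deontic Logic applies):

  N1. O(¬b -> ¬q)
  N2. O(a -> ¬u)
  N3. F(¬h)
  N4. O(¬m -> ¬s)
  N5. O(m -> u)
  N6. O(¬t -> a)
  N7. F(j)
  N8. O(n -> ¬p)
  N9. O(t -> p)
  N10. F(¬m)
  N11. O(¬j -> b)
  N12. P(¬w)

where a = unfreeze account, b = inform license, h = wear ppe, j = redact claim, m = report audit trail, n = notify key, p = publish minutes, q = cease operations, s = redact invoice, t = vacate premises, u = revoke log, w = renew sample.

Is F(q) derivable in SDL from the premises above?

Premise 1 is O(¬b -> ¬q), but O(¬b) is not derivable from the premises, so it does not yield O(¬q).
No other premise forces O(¬q). An ideal world satisfying every premise can still have q true, so F(q) is not derivable.

No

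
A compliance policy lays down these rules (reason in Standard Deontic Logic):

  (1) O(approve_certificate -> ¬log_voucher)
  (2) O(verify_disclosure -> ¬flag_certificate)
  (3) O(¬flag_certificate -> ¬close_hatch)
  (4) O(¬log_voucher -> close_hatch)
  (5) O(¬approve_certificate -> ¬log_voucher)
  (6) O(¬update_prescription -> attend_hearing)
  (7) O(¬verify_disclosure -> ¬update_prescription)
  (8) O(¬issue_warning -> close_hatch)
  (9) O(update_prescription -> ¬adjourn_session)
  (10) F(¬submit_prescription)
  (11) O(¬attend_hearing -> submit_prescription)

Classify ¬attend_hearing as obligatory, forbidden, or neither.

By case analysis on approve_certificate: premise 1 gives O(approve_certificate -> ¬log_voucher) and premise 5 gives O(¬approve_certificate -> ¬log_voucher), so O(¬log_voucher) either way.
Applying K to premise 4 (O(¬log_voucher -> close_hatch)) and O(¬log_voucher) yields O(close_hatch).
The contrapositive of premise 3 (O(¬flag_certificate -> ¬close_hatch)) is O(close_hatch -> flag_certificate), and O(close_hatch) is already established, so O(flag_certificate).
The contrapositive of premise 2 (O(verify_disclosure -> ¬flag_certificate)) is O(flag_certificate -> ¬verify_disclosure), and O(flag_certificate) is already established, so O(¬verify_disclosure).
Premise 7 is O(¬verify_disclosure -> ¬update_prescription); since O(¬verify_disclosure), deontic closure gives O(¬update_prescription).
With premise 6, O(¬update_prescription -> attend_hearing), the K-axiom yields O(attend_hearing).
Premises 8, 9, 10, 11 do not contribute to this derivation.
Thus O(attend_hearing), which is F(¬attend_hearing): ¬attend_hearing is forbidden.

Forbidden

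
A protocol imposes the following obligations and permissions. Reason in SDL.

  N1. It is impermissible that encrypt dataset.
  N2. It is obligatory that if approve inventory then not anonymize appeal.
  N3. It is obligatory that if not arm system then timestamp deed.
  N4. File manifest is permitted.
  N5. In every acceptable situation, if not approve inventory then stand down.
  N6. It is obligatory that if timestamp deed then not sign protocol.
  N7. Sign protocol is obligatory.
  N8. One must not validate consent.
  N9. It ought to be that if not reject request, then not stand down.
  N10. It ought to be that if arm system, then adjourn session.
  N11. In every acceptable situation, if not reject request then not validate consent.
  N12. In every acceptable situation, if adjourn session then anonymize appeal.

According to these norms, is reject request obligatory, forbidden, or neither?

Obligatory

From premise 7 we have O(sign_protocol).
The contrapositive of premise 6 (O(timestamp_deed → ¬sign_protocol)) is O(sign_protocol → ¬timestamp_deed), and O(sign_protocol) is already established, so O(¬timestamp_deed).
Premise 3, O(¬arm_system → timestamp_deed), contraposes to O(¬timestamp_deed → arm_system); with O(¬timestamp_deed) we get O(arm_system).
Applying K to premise 10 (O(arm_system → adjourn_session)) and O(arm_system) yields O(adjourn_session).
Applying K to premise 12 (O(adjourn_session → anonymize_appeal)) and O(adjourn_session) yields O(anonymize_appeal).
Premise 2, O(approve_inventory → ¬anonymize_appeal), contraposes to O(anonymize_appeal → ¬approve_inventory); with O(anonymize_appeal) we get O(¬approve_inventory).
With premise 5, O(¬approve_inventory → stand_down), the K-axiom yields O(stand_down).
The contrapositive of premise 9 (O(¬reject_request → ¬stand_down)) is O(stand_down → reject_request), and O(stand_down) is already established, so O(reject_request).
Premises 1, 4, 8, 11 do not contribute to this derivation.
Hence reject_request is obligatory.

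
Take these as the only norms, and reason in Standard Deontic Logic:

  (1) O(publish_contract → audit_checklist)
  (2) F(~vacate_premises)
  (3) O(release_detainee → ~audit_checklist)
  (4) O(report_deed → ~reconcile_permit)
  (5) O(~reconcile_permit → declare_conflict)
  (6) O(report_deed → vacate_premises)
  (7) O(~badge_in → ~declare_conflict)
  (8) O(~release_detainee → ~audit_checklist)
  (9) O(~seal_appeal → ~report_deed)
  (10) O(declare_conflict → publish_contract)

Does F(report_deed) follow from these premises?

Yes

Premises 8 and 3 are O(~release_detainee → ~audit_checklist) and O(release_detainee → ~audit_checklist); every ideal world satisfies ~release_detainee or release_detainee, so in either case ~audit_checklist holds — hence O(~audit_checklist).
Premise 1 is O(publish_contract → audit_checklist); contrapositively O(~audit_checklist → ~publish_contract). Since O(~audit_checklist) holds, K gives O(~publish_contract).
Premise 10 is O(declare_conflict → publish_contract); contrapositively O(~publish_contract → ~declare_conflict). Since O(~publish_contract) holds, K gives O(~declare_conflict).
The contrapositive of premise 5 (O(~reconcile_permit → declare_conflict)) is O(~declare_conflict → reconcile_permit), and O(~declare_conflict) is already established, so O(reconcile_permit).
The contrapositive of premise 4 (O(report_deed → ~reconcile_permit)) is O(reconcile_permit → ~report_deed), and O(reconcile_permit) is already established, so O(~report_deed).
Premises 2, 6, 7, 9 do not contribute to this derivation.
So O(~report_deed) holds, i.e. F(report_deed). The claim follows.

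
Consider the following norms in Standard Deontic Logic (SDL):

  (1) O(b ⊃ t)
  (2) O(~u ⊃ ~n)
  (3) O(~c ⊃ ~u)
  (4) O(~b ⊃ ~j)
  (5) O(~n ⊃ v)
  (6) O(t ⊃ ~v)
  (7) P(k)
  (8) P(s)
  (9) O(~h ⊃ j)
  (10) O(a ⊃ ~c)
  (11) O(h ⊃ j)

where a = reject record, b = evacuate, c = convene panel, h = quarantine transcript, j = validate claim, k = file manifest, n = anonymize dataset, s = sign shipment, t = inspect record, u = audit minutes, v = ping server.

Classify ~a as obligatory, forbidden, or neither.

Premises 11 and 9 cover both cases: O(h ⊃ j) and O(~h ⊃ j). Since h ∨ ~h is a tautology, O(j) follows.
The contrapositive of premise 4 (O(~b ⊃ ~j)) is O(j ⊃ b), and O(j) is already established, so O(b).
From O(b) and premise 1, O(b ⊃ t), we obtain O(t).
Applying K to premise 6 (O(t ⊃ ~v)) and O(t) yields O(~v).
Premise 5, O(~n ⊃ v), contraposes to O(~v ⊃ n); with O(~v) we get O(n).
Premise 2 is O(~u ⊃ ~n); contrapositively O(n ⊃ u). Since O(n) holds, K gives O(u).
The contrapositive of premise 3 (O(~c ⊃ ~u)) is O(u ⊃ c), and O(u) is already established, so O(c).
The contrapositive of premise 10 (O(a ⊃ ~c)) is O(c ⊃ ~a), and O(c) is already established, so O(~a).
Premises 7, 8 do not contribute to this derivation.
Hence ~a is obligatory.

Obligatory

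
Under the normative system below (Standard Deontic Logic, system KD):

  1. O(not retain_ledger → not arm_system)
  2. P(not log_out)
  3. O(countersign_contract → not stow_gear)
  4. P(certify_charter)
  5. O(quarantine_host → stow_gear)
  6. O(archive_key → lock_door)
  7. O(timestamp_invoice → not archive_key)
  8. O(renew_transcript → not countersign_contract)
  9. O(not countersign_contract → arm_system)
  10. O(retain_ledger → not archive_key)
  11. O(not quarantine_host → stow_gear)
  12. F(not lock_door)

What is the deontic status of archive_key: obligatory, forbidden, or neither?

Forbidden

By case analysis on not quarantine_host: premise 11 gives O(not quarantine_host → stow_gear) and premise 5 gives O(quarantine_host → stow_gear), so O(stow_gear) either way.
Premise 3, O(countersign_contract → not stow_gear), contraposes to O(stow_gear → not countersign_contract); with O(stow_gear) we get O(not countersign_contract).
Applying K to premise 9 (O(not countersign_contract → arm_system)) and O(not countersign_contract) yields O(arm_system).
Premise 1 is O(not retain_ledger → not arm_system); contrapositively O(arm_system → retain_ledger). Since O(arm_system) holds, K gives O(retain_ledger).
With premise 10, O(retain_ledger → not archive_key), the K-axiom yields O(not archive_key).
Premises 2, 4, 6, 7, 8, 12 do not contribute to this derivation.
Thus O(not archive_key), which is F(archive_key): archive_key is forbidden.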